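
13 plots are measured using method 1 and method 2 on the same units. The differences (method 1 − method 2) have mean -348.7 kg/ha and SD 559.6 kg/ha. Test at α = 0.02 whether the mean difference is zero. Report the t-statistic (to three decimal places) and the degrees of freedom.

H0: μ_d = 0; H1: μ_d ≠ 0 (paired t-test on the differences, two-sided).
t = d̄/(s_d/√n) = -348.7/(559.6/√13) = -2.247
df = n − 1 = 12
Two-sided p-value ≈ 0.044
Since p ≈ 0.044 > α = 0.02, fail to reject H0; the evidence is not statistically significant.

t = -2.247, df = 12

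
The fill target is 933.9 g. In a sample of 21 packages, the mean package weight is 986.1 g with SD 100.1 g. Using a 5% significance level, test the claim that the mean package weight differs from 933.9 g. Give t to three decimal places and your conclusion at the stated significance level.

H0: μ = 933.9; H1: μ ≠ 933.9 (one-sample t-test, two-sided).
t = (x̄ − μ₀)/(s/√n) = (986.1 − 933.9)/(100.1/√21) = 2.390
df = n − 1 = 20
Two-sided p-value ≈ 0.027
Since p ≈ 0.027 < α = 0.05, reject H0; the data support H1.

t = 2.390; reject H0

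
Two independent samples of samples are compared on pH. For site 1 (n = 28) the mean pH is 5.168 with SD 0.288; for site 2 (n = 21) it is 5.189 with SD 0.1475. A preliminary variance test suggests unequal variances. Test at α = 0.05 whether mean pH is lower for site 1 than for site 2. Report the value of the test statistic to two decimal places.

Let group 1 = site 1, group 2 = site 2. H0: μ_1 = μ_2; H1: μ_1 < μ_2 (Welch's two-sample t-test, left-tailed).
t = (x̄_1 − x̄_2)/√(s_1²/n_1 + s_2²/n_2) = (5.168 − 5.189)/√(0.288²/28 + 0.1475²/21) = -0.33
Welch–Satterthwaite df ≈ 42.22
p-value = P(T ≤ -0.33) ≈ 0.371
Since p ≈ 0.371 > α = 0.05, fail to reject H0; the evidence is not statistically significant.

-0.33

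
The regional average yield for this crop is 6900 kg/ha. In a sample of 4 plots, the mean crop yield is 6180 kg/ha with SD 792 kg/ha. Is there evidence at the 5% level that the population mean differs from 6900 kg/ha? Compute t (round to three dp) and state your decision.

H0: μ = 6900; H1: μ ≠ 6900 (one-sample t-test, two-sided).
t = (x̄ − μ₀)/(s/√n) = (6180 − 6900)/(792/√4) = -1.818
df = n − 1 = 3
Two-sided p-value ≈ 0.1666
Since p ≈ 0.1666 > α = 0.05, fail to reject H0; the evidence is not statistically significant.

t = -1.818; fail to reject H0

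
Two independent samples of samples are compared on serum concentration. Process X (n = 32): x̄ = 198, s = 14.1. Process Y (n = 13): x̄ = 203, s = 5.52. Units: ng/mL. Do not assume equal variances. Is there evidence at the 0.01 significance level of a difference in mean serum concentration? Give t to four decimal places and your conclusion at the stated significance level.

Let group 1 = process X, group 2 = process Y. H0: μ_1 = μ_2; H1: μ_1 ≠ μ_2 (Welch's two-sample t-test, two-sided).
t = (x̄_1 − x̄_2)/√(s_1²/n_1 + s_2²/n_2) = (198 − 203)/√(14.1²/32 + 5.52²/13) = -1.7093
Welch–Satterthwaite df ≈ 42.99
Two-sided p-value ≈ 0.0946
Since p ≈ 0.0946 > α = 0.01, fail to reject H0; the data do not provide sufficient evidence against H0.

t = -1.7093; fail to reject H0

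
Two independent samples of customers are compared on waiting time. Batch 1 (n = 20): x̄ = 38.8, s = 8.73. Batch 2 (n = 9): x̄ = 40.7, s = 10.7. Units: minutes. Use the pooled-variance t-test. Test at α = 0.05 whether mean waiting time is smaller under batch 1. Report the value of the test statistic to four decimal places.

-0.5059

Let group 1 = batch 1, group 2 = batch 2. H0: μ_1 = μ_2; H1: μ_1 < μ_2 (two-sample pooled-variance t-test, left-tailed).
s_p² = [(20−1)·8.73² + (9−1)·10.7²]/(20+9−2) = 87.5543
t = (38.8 − 40.7)/√[87.5543·(1/20 + 1/9)] = -0.5059
df = n₁ + n₂ − 2 = 27
p-value = P(T ≤ -0.5059) ≈ 0.3085
Since p ≈ 0.3085 > α = 0.05, fail to reject H0; the evidence is not statistically significant.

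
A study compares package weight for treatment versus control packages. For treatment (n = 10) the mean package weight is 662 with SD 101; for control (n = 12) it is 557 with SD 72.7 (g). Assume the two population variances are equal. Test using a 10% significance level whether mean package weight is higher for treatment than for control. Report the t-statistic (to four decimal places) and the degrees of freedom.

t = 2.8321, df = 20

Let group 1 = treatment, group 2 = control. H0: μ_1 = μ_2; H1: μ_1 > μ_2 (two-sample pooled-variance t-test, right-tailed).
s_p² = [(10−1)·101² + (12−1)·72.7²]/(10+12−2) = 7497.36
t = (662 − 557)/√[7497.36·(1/10 + 1/12)] = 2.8321
df = n₁ + n₂ − 2 = 20
p-value = P(T ≥ 2.8321) ≈ 0.0051
Since p ≈ 0.0051 < α = 0.1, reject H0; the data support H1.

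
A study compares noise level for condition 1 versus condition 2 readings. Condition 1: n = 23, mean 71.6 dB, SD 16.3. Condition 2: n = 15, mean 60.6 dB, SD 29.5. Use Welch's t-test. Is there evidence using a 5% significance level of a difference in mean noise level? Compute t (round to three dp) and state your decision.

Let group 1 = condition 1, group 2 = condition 2. H0: μ_1 = μ_2; H1: μ_1 ≠ μ_2 (Welch's two-sample t-test, two-sided).
t = (x̄_1 − x̄_2)/√(s_1²/n_1 + s_2²/n_2) = (71.6 − 60.6)/√(16.3²/23 + 29.5²/15) = 1.319
Welch–Satterthwaite df ≈ 19.63
Two-sided p-value ≈ 0.2024
Since p ≈ 0.2024 > α = 0.05, fail to reject H0; the data do not provide sufficient evidence against H0.

t = 1.319; fail to reject H0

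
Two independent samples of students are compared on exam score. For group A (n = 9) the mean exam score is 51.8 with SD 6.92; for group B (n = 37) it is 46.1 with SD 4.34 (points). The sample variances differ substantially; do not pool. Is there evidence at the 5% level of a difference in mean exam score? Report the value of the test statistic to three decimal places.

2.361

Let group 1 = group A, group 2 = group B. H0: μ_1 = μ_2; H1: μ_1 ≠ μ_2 (Welch's two-sample t-test, two-sided).
t = (x̄_1 − x̄_2)/√(s_1²/n_1 + s_2²/n_2) = (51.8 − 46.1)/√(6.92²/9 + 4.34²/37) = 2.361
Welch–Satterthwaite df ≈ 9.58
Two-sided p-value ≈ 0.0409
Since p ≈ 0.0409 < α = 0.05, reject H0; the evidence is statistically significant.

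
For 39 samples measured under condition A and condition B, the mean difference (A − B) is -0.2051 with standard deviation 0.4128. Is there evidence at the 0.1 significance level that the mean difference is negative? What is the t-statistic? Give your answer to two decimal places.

-3.10

H0: μ_d = 0; H1: μ_d < 0 (paired t-test on the differences, left-tailed).
t = d̄/(s_d/√n) = -0.2051/(0.4128/√39) = -3.10
df = n − 1 = 38
p-value = P(T ≤ -3.10) ≈ 0.002
Since p ≈ 0.002 < α = 0.1, reject H0; the evidence is statistically significant.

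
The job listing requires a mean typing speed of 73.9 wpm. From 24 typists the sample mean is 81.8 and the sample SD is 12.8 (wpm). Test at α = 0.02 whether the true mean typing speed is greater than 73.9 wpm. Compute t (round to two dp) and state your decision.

t = 3.02; reject H0

H0: μ = 73.9; H1: μ > 73.9 (one-sample t-test, right-tailed).
t = (x̄ − μ₀)/(s/√n) = (81.8 − 73.9)/(12.8/√24) = 3.02
df = n − 1 = 23
p-value = P(T ≥ 3.02) ≈ 0.003
Since p ≈ 0.003 < α = 0.02, reject H0; the data support H1.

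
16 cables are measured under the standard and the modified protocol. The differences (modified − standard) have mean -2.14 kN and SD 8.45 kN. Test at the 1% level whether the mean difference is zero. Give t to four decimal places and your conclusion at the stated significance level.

t = -1.0130; fail to reject H0

H0: μ_d = 0; H1: μ_d ≠ 0 (paired t-test on the differences, two-sided).
t = d̄/(s_d/√n) = -2.14/(8.45/√16) = -1.0130
df = n − 1 = 15
Two-sided p-value ≈ 0.327
Since p ≈ 0.327 > α = 0.01, fail to reject H0; the evidence is not statistically significant.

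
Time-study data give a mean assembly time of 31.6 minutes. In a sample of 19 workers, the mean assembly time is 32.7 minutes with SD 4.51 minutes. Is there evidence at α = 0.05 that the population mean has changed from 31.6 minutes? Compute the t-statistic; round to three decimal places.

H0: μ = 31.6; H1: μ ≠ 31.6 (one-sample t-test, two-sided).
t = (x̄ − μ₀)/(s/√n) = (32.7 − 31.6)/(4.51/√19) = 1.063
df = n − 1 = 18
Two-sided p-value ≈ 0.302
Since p ≈ 0.302 > α = 0.05, fail to reject H0; the evidence is not statistically significant.

1.063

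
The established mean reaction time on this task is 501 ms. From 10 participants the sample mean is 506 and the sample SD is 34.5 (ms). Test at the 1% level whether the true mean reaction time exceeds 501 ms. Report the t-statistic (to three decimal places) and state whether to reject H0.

H0: μ = 501; H1: μ > 501 (one-sample t-test, right-tailed).
t = (x̄ − μ₀)/(s/√n) = (506 − 501)/(34.5/√10) = 0.458
df = n − 1 = 9
p-value = P(T ≥ 0.458) ≈ 0.329
Since p ≈ 0.329 > α = 0.01, fail to reject H0; the data do not provide sufficient evidence against H0.

t = 0.458; fail to reject H0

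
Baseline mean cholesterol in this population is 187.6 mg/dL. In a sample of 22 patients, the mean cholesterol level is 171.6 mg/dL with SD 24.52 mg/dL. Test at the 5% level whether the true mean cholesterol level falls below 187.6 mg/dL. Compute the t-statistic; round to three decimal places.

-3.061

H0: μ = 187.6; H1: μ < 187.6 (one-sample t-test, left-tailed).
t = (x̄ − μ₀)/(s/√n) = (171.6 − 187.6)/(24.52/√22) = -3.061
df = n − 1 = 21
p-value = P(T ≤ -3.061) ≈ 0.0030
Since p ≈ 0.0030 < α = 0.05, reject H0; the evidence is statistically significant.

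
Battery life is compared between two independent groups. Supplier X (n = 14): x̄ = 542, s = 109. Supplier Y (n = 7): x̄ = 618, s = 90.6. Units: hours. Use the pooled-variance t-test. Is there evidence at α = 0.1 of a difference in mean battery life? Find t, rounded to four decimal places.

-1.5856

Let group 1 = supplier X, group 2 = supplier Y. H0: μ_1 = μ_2; H1: μ_1 ≠ μ_2 (two-sample pooled-variance t-test, two-sided).
s_p² = [(14−1)·109² + (7−1)·90.6²]/(14+7−2) = 10721.2
t = (542 − 618)/√[10721.2·(1/14 + 1/7)] = -1.5856
df = n₁ + n₂ − 2 = 19
Two-sided p-value ≈ 0.1293
Since p ≈ 0.1293 > α = 0.1, fail to reject H0; the data do not provide sufficient evidence against H0.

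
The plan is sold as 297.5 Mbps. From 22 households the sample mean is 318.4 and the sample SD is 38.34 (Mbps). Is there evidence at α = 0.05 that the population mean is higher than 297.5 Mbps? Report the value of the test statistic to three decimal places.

H0: μ = 297.5; H1: μ > 297.5 (one-sample t-test, right-tailed).
t = (x̄ − μ₀)/(s/√n) = (318.4 − 297.5)/(38.34/√22) = 2.557
df = n − 1 = 21
p-value = P(T ≥ 2.557) ≈ 0.0092
Since p ≈ 0.0092 < α = 0.05, reject H0; the data support H1.

2.557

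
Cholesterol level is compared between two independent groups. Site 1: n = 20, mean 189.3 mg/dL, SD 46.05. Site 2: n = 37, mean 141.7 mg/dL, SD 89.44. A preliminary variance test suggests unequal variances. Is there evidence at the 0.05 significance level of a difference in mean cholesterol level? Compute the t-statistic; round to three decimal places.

2.652

Let group 1 = site 1, group 2 = site 2. H0: μ_1 = μ_2; H1: μ_1 ≠ μ_2 (Welch's two-sample t-test, two-sided).
t = (x̄_1 − x̄_2)/√(s_1²/n_1 + s_2²/n_2) = (189.3 − 141.7)/√(46.05²/20 + 89.44²/37) = 2.652
Welch–Satterthwaite df ≈ 54.93
Two-sided p-value ≈ 0.010
Since p ≈ 0.010 < α = 0.05, reject H0; the evidence is statistically significant.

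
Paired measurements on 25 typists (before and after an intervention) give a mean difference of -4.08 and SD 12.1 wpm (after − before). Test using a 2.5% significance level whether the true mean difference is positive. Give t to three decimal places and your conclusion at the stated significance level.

t = -1.686; fail to reject H0

H0: μ_d = 0; H1: μ_d > 0 (paired t-test on the differences, right-tailed).
t = d̄/(s_d/√n) = -4.08/(12.1/√25) = -1.686
df = n − 1 = 24
p-value = P(T ≥ -1.686) ≈ 0.9476
Since p ≈ 0.9476 > α = 0.025, fail to reject H0; the data do not provide sufficient evidence against H0.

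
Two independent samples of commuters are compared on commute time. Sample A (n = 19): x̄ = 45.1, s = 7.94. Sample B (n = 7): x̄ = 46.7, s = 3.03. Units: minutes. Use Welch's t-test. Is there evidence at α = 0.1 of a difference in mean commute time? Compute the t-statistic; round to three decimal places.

-0.744

Let group 1 = sample A, group 2 = sample B. H0: μ_1 = μ_2; H1: μ_1 ≠ μ_2 (Welch's two-sample t-test, two-sided).
t = (x̄_1 − x̄_2)/√(s_1²/n_1 + s_2²/n_2) = (45.1 − 46.7)/√(7.94²/19 + 3.03²/7) = -0.744
Welch–Satterthwaite df ≈ 23.86
Two-sided p-value ≈ 0.464
Since p ≈ 0.464 > α = 0.1, fail to reject H0; the evidence is not statistically significant.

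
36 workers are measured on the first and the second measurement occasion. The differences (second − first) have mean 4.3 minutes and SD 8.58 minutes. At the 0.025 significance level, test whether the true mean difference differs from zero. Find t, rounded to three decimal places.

3.007

H0: μ_d = 0; H1: μ_d ≠ 0 (paired t-test on the differences, two-sided).
t = d̄/(s_d/√n) = 4.3/(8.58/√36) = 3.007
df = n − 1 = 35
Two-sided p-value ≈ 0.005
Since p ≈ 0.005 < α = 0.025, reject H0; the evidence is statistically significant.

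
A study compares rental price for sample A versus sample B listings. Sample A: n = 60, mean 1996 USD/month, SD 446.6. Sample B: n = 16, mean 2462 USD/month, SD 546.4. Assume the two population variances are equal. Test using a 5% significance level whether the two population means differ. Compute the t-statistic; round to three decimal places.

-3.535

Let group 1 = sample A, group 2 = sample B. H0: μ_1 = μ_2; H1: μ_1 ≠ μ_2 (two-sample pooled-variance t-test, two-sided).
s_p² = [(60−1)·446.6² + (16−1)·546.4²]/(60+16−2) = 219540
t = (1996 − 2462)/√[219540·(1/60 + 1/16)] = -3.535
df = n₁ + n₂ − 2 = 74
Two-sided p-value ≈ 0.001
Since p ≈ 0.001 < α = 0.05, reject H0; the data support H1.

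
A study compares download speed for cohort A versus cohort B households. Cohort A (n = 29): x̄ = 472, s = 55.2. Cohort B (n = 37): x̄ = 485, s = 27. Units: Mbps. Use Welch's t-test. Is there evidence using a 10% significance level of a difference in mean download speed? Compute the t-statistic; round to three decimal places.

-1.164

Let group 1 = cohort A, group 2 = cohort B. H0: μ_1 = μ_2; H1: μ_1 ≠ μ_2 (Welch's two-sample t-test, two-sided).
t = (x̄_1 − x̄_2)/√(s_1²/n_1 + s_2²/n_2) = (472 − 485)/√(55.2²/29 + 27²/37) = -1.164
Welch–Satterthwaite df ≈ 38.43
Two-sided p-value ≈ 0.252
Since p ≈ 0.252 > α = 0.1, fail to reject H0; the evidence is not statistically significant.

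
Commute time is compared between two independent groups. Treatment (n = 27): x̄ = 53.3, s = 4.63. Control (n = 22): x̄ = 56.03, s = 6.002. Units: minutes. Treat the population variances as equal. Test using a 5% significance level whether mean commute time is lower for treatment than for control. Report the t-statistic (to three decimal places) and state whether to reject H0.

Let group 1 = treatment, group 2 = control. H0: μ_1 = μ_2; H1: μ_1 < μ_2 (two-sample pooled-variance t-test, left-tailed).
s_p² = [(27−1)·4.63² + (22−1)·6.002²]/(27+22−2) = 27.9545
t = (53.3 − 56.03)/√[27.9545·(1/27 + 1/22)] = -1.798
df = n₁ + n₂ − 2 = 47
p-value = P(T ≤ -1.798) ≈ 0.0393
Since p ≈ 0.0393 < α = 0.05, reject H0; the data support H1.

t = -1.798; reject H0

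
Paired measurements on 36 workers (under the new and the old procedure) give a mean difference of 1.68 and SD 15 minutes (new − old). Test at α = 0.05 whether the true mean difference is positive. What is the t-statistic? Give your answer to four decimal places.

H0: μ_d = 0; H1: μ_d > 0 (paired t-test on the differences, right-tailed).
t = d̄/(s_d/√n) = 1.68/(15/√36) = 0.6720
df = n − 1 = 35
p-value = P(T ≥ 0.6720) ≈ 0.2530
Since p ≈ 0.2530 > α = 0.05, fail to reject H0; the evidence is not statistically significant.

0.6720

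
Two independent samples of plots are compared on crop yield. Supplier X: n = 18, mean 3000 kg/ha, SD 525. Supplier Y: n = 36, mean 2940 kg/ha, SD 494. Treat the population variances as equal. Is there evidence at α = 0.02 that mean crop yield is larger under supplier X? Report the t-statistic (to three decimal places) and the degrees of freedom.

t = 0.412, df = 52

Let group 1 = supplier X, group 2 = supplier Y. H0: μ_1 = μ_2; H1: μ_1 > μ_2 (two-sample pooled-variance t-test, right-tailed).
s_p² = [(18−1)·525² + (36−1)·494²]/(18+36−2) = 254363
t = (3000 − 2940)/√[254363·(1/18 + 1/36)] = 0.412
df = n₁ + n₂ − 2 = 52
p-value = P(T ≥ 0.412) ≈ 0.3410
Since p ≈ 0.3410 > α = 0.02, fail to reject H0; the evidence is not statistically significant.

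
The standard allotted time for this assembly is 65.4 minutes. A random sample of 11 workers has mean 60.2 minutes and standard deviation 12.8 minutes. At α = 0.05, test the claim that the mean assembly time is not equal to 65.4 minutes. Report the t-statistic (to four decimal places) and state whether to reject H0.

H0: μ = 65.4; H1: μ ≠ 65.4 (one-sample t-test, two-sided).
t = (x̄ − μ₀)/(s/√n) = (60.2 − 65.4)/(12.8/√11) = -1.3474
df = n − 1 = 10
Two-sided p-value ≈ 0.208
Since p ≈ 0.208 > α = 0.05, fail to reject H0; the data do not provide sufficient evidence against H0.

t = -1.3474; fail to reject H0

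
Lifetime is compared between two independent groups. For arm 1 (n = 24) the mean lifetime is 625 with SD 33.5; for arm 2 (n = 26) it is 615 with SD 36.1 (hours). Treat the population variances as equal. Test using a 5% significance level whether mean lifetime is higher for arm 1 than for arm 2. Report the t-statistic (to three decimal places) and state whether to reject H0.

t = 1.013; fail to reject H0

Let group 1 = arm 1, group 2 = arm 2. H0: μ_1 = μ_2; H1: μ_1 > μ_2 (two-sample pooled-variance t-test, right-tailed).
s_p² = [(24−1)·33.5² + (26−1)·36.1²]/(24+26−2) = 1216.5
t = (625 − 615)/√[1216.5·(1/24 + 1/26)] = 1.013
df = n₁ + n₂ − 2 = 48
p-value = P(T ≥ 1.013) ≈ 0.158
Since p ≈ 0.158 > α = 0.05, fail to reject H0; the data do not provide sufficient evidence against H0.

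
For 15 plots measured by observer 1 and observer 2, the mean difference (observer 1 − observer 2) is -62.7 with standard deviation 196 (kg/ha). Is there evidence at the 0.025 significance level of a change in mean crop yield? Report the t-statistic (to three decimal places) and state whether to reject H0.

H0: μ_d = 0; H1: μ_d ≠ 0 (paired t-test on the differences, two-sided).
t = d̄/(s_d/√n) = -62.7/(196/√15) = -1.239
df = n − 1 = 14
Two-sided p-value ≈ 0.2357
Since p ≈ 0.2357 > α = 0.025, fail to reject H0; the data do not provide sufficient evidence against H0.

t = -1.239; fail to reject H0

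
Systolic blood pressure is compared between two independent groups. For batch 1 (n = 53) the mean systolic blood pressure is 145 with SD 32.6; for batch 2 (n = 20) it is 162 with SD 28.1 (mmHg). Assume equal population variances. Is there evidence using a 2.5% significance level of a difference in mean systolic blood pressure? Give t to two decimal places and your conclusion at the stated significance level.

Let group 1 = batch 1, group 2 = batch 2. H0: μ_1 = μ_2; H1: μ_1 ≠ μ_2 (two-sample pooled-variance t-test, two-sided).
s_p² = [(53−1)·32.6² + (20−1)·28.1²]/(53+20−2) = 989.664
t = (145 − 162)/√[989.664·(1/53 + 1/20)] = -2.06
df = n₁ + n₂ − 2 = 71
Two-sided p-value ≈ 0.0431
Since p ≈ 0.0431 > α = 0.025, fail to reject H0; the evidence is not statistically significant.

t = -2.06; fail to reject H0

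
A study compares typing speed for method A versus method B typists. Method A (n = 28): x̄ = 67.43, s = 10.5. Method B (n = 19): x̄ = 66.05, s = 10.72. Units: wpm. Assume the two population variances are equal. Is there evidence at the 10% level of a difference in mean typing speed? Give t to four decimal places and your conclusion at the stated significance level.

t = 0.4385; fail to reject H0

Let group 1 = method A, group 2 = method B. H0: μ_1 = μ_2; H1: μ_1 ≠ μ_2 (two-sample pooled-variance t-test, two-sided).
s_p² = [(28−1)·10.5² + (19−1)·10.72²]/(28+19−2) = 112.117
t = (67.43 − 66.05)/√[112.117·(1/28 + 1/19)] = 0.4385
df = n₁ + n₂ − 2 = 45
Two-sided p-value ≈ 0.663
Since p ≈ 0.663 > α = 0.1, fail to reject H0; the data do not provide sufficient evidence against H0.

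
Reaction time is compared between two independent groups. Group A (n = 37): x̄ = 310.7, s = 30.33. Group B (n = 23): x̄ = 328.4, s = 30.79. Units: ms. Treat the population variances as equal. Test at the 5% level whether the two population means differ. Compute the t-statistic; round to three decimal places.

Let group 1 = group A, group 2 = group B. H0: μ_1 = μ_2; H1: μ_1 ≠ μ_2 (two-sample pooled-variance t-test, two-sided).
s_p² = [(37−1)·30.33² + (23−1)·30.79²]/(37+23−2) = 930.573
t = (310.7 − 328.4)/√[930.573·(1/37 + 1/23)] = -2.185
df = n₁ + n₂ − 2 = 58
Two-sided p-value ≈ 0.033
Since p ≈ 0.033 < α = 0.05, reject H0; the evidence is statistically significant.

-2.185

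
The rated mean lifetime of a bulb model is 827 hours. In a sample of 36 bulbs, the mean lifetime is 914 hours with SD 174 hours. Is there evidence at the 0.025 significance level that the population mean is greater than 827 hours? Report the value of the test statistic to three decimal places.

H0: μ = 827; H1: μ > 827 (one-sample t-test, right-tailed).
t = (x̄ − μ₀)/(s/√n) = (914 − 827)/(174/√36) = 3.000
df = n − 1 = 35
p-value = P(T ≥ 3.000) ≈ 0.002
Since p ≈ 0.002 < α = 0.025, reject H0; the data support H1.

3.000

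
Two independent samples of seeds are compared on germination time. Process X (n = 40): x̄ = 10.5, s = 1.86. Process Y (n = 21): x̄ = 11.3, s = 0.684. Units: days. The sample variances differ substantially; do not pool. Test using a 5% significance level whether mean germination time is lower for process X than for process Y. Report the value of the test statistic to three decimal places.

-2.426

Let group 1 = process X, group 2 = process Y. H0: μ_1 = μ_2; H1: μ_1 < μ_2 (Welch's two-sample t-test, left-tailed).
t = (x̄_1 − x̄_2)/√(s_1²/n_1 + s_2²/n_2) = (10.5 − 11.3)/√(1.86²/40 + 0.684²/21) = -2.426
Welch–Satterthwaite df ≈ 54.61
p-value = P(T ≤ -2.426) ≈ 0.009
Since p ≈ 0.009 < α = 0.05, reject H0; the data support H1.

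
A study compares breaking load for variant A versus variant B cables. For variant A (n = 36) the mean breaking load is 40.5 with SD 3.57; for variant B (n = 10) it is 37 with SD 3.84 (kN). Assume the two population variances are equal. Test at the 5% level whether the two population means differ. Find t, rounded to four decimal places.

Let group 1 = variant A, group 2 = variant B. H0: μ_1 = μ_2; H1: μ_1 ≠ μ_2 (two-sample pooled-variance t-test, two-sided).
s_p² = [(36−1)·3.57² + (10−1)·3.84²]/(36+10−2) = 13.1541
t = (40.5 − 37)/√[13.1541·(1/36 + 1/10)] = 2.6997
df = n₁ + n₂ − 2 = 44
Two-sided p-value ≈ 0.0098
Since p ≈ 0.0098 < α = 0.05, reject H0; the data support H1.

2.6997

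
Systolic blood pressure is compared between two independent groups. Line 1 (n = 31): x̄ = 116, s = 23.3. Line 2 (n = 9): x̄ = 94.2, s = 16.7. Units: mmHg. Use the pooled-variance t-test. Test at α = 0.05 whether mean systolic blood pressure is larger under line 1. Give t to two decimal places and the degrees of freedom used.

t = 2.61, df = 38

Let group 1 = line 1, group 2 = line 2. H0: μ_1 = μ_2; H1: μ_1 > μ_2 (two-sample pooled-variance t-test, right-tailed).
s_p² = [(31−1)·23.3² + (9−1)·16.7²]/(31+9−2) = 487.311
t = (116 − 94.2)/√[487.311·(1/31 + 1/9)] = 2.61
df = n₁ + n₂ − 2 = 38
p-value = P(T ≥ 2.61) ≈ 0.006
Since p ≈ 0.006 < α = 0.05, reject H0; the evidence is statistically significant.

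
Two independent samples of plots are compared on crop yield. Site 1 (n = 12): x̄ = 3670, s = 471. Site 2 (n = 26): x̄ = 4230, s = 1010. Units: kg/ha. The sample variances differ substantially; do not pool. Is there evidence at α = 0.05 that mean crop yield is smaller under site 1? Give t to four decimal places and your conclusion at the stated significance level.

t = -2.3309; reject H0

Let group 1 = site 1, group 2 = site 2. H0: μ_1 = μ_2; H1: μ_1 < μ_2 (Welch's two-sample t-test, left-tailed).
t = (x̄_1 − x̄_2)/√(s_1²/n_1 + s_2²/n_2) = (3670 − 4230)/√(471²/12 + 1010²/26) = -2.3309
Welch–Satterthwaite df ≈ 35.96
p-value = P(T ≤ -2.3309) ≈ 0.013
Since p ≈ 0.013 < α = 0.05, reject H0; the evidence is statistically significant.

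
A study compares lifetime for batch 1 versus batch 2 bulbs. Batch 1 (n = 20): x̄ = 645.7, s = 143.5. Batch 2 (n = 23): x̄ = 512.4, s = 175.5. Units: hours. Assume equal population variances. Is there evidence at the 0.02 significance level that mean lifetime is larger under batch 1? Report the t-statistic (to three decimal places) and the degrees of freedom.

t = 2.700, df = 41

Let group 1 = batch 1, group 2 = batch 2. H0: μ_1 = μ_2; H1: μ_1 > μ_2 (two-sample pooled-variance t-test, right-tailed).
s_p² = [(20−1)·143.5² + (23−1)·175.5²]/(20+23−2) = 26069.7
t = (645.7 − 512.4)/√[26069.7·(1/20 + 1/23)] = 2.700
df = n₁ + n₂ − 2 = 41
p-value = P(T ≥ 2.700) ≈ 0.0050
Since p ≈ 0.0050 < α = 0.02, reject H0; the evidence is statistically significant.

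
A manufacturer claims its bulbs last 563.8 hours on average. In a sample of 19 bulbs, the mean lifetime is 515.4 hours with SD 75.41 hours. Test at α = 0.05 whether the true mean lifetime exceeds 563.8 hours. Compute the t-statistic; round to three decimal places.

H0: μ = 563.8; H1: μ > 563.8 (one-sample t-test, right-tailed).
t = (x̄ − μ₀)/(s/√n) = (515.4 − 563.8)/(75.41/√19) = -2.798
df = n − 1 = 18
p-value = P(T ≥ -2.798) ≈ 0.9941
Since p ≈ 0.9941 > α = 0.05, fail to reject H0; the evidence is not statistically significant.

-2.798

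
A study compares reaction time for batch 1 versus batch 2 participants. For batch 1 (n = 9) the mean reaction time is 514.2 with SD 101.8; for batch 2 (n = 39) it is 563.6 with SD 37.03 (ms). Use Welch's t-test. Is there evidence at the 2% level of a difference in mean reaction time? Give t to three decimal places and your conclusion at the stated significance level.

t = -1.434; fail to reject H0

Let group 1 = batch 1, group 2 = batch 2. H0: μ_1 = μ_2; H1: μ_1 ≠ μ_2 (Welch's two-sample t-test, two-sided).
t = (x̄_1 − x̄_2)/√(s_1²/n_1 + s_2²/n_2) = (514.2 − 563.6)/√(101.8²/9 + 37.03²/39) = -1.434
Welch–Satterthwaite df ≈ 8.49
Two-sided p-value ≈ 0.187
Since p ≈ 0.187 > α = 0.02, fail to reject H0; the data do not provide sufficient evidence against H0.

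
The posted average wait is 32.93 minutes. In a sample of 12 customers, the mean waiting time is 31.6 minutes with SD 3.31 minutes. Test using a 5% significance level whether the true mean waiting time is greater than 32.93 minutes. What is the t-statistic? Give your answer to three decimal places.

-1.392

H0: μ = 32.93; H1: μ > 32.93 (one-sample t-test, right-tailed).
t = (x̄ − μ₀)/(s/√n) = (31.6 − 32.93)/(3.31/√12) = -1.392
df = n − 1 = 11
p-value = P(T ≥ -1.392) ≈ 0.904
Since p ≈ 0.904 > α = 0.05, fail to reject H0; the evidence is not statistically significant.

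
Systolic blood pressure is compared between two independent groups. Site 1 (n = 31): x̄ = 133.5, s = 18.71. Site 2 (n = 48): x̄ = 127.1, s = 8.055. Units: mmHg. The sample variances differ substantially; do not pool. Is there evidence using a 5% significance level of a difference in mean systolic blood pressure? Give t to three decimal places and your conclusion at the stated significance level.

Let group 1 = site 1, group 2 = site 2. H0: μ_1 = μ_2; H1: μ_1 ≠ μ_2 (Welch's two-sample t-test, two-sided).
t = (x̄_1 − x̄_2)/√(s_1²/n_1 + s_2²/n_2) = (133.5 − 127.1)/√(18.71²/31 + 8.055²/48) = 1.800
Welch–Satterthwaite df ≈ 37.27
Two-sided p-value ≈ 0.080
Since p ≈ 0.080 > α = 0.05, fail to reject H0; the data do not provide sufficient evidence against H0.

t = 1.800; fail to reject H0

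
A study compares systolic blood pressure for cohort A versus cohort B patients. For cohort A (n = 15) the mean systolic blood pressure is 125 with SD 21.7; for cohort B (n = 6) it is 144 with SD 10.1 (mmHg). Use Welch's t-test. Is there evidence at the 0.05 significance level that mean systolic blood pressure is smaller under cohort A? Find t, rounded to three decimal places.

Let group 1 = cohort A, group 2 = cohort B. H0: μ_1 = μ_2; H1: μ_1 < μ_2 (Welch's two-sample t-test, left-tailed).
t = (x̄_1 − x̄_2)/√(s_1²/n_1 + s_2²/n_2) = (125 − 144)/√(21.7²/15 + 10.1²/6) = -2.731
Welch–Satterthwaite df ≈ 18.27
p-value = P(T ≤ -2.731) ≈ 0.0068
Since p ≈ 0.0068 < α = 0.05, reject H0; the data support H1.

-2.731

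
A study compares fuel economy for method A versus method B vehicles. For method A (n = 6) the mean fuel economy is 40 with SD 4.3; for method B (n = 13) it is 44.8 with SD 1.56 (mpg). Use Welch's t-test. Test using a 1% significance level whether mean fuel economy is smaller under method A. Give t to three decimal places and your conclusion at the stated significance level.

Let group 1 = method A, group 2 = method B. H0: μ_1 = μ_2; H1: μ_1 < μ_2 (Welch's two-sample t-test, left-tailed).
t = (x̄_1 − x̄_2)/√(s_1²/n_1 + s_2²/n_2) = (40 − 44.8)/√(4.3²/6 + 1.56²/13) = -2.655
Welch–Satterthwaite df ≈ 5.62
p-value = P(T ≤ -2.655) ≈ 0.020
Since p ≈ 0.020 > α = 0.01, fail to reject H0; the evidence is not statistically significant.

t = -2.655; fail to reject H0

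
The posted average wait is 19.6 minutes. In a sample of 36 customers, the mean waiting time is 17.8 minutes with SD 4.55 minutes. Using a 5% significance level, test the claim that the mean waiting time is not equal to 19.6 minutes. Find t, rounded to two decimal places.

-2.37

H0: μ = 19.6; H1: μ ≠ 19.6 (one-sample t-test, two-sided).
t = (x̄ − μ₀)/(s/√n) = (17.8 − 19.6)/(4.55/√36) = -2.37
df = n − 1 = 35
Two-sided p-value ≈ 0.023
Since p ≈ 0.023 < α = 0.05, reject H0; the data support H1.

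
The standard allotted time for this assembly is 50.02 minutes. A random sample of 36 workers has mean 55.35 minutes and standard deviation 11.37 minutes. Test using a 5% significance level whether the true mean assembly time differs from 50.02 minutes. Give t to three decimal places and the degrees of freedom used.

H0: μ = 50.02; H1: μ ≠ 50.02 (one-sample t-test, two-sided).
t = (x̄ − μ₀)/(s/√n) = (55.35 − 50.02)/(11.37/√36) = 2.813
df = n − 1 = 35
Two-sided p-value ≈ 0.0080
Since p ≈ 0.0080 < α = 0.05, reject H0; the data support H1.

t = 2.813, df = 35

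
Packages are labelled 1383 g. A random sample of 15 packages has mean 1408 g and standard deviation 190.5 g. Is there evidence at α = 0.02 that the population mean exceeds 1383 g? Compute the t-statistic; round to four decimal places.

0.5083

H0: μ = 1383; H1: μ > 1383 (one-sample t-test, right-tailed).
t = (x̄ − μ₀)/(s/√n) = (1408 − 1383)/(190.5/√15) = 0.5083
df = n − 1 = 14
p-value = P(T ≥ 0.5083) ≈ 0.3096
Since p ≈ 0.3096 > α = 0.02, fail to reject H0; the evidence is not statistically significant.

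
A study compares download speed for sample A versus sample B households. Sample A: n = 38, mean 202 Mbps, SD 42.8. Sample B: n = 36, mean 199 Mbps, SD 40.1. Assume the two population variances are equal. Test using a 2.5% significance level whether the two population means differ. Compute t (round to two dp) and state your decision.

Let group 1 = sample A, group 2 = sample B. H0: μ_1 = μ_2; H1: μ_1 ≠ μ_2 (two-sample pooled-variance t-test, two-sided).
s_p² = [(38−1)·42.8² + (36−1)·40.1²]/(38+36−2) = 1723.03
t = (202 − 199)/√[1723.03·(1/38 + 1/36)] = 0.31
df = n₁ + n₂ − 2 = 72
Two-sided p-value ≈ 0.7569
Since p ≈ 0.7569 > α = 0.025, fail to reject H0; the data do not provide sufficient evidence against H0.

t = 0.31; fail to reject H0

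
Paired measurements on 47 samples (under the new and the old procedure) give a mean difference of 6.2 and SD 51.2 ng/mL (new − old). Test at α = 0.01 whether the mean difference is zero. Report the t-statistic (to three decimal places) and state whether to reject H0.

t = 0.830; fail to reject H0

H0: μ_d = 0; H1: μ_d ≠ 0 (paired t-test on the differences, two-sided).
t = d̄/(s_d/√n) = 6.2/(51.2/√47) = 0.830
df = n − 1 = 46
Two-sided p-value ≈ 0.411
Since p ≈ 0.411 > α = 0.01, fail to reject H0; the data do not provide sufficient evidence against H0.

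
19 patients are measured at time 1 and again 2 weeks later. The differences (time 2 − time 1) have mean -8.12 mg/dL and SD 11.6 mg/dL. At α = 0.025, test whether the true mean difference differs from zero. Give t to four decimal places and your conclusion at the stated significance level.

H0: μ_d = 0; H1: μ_d ≠ 0 (paired t-test on the differences, two-sided).
t = d̄/(s_d/√n) = -8.12/(11.6/√19) = -3.0512
df = n − 1 = 18
Two-sided p-value ≈ 0.0069
Since p ≈ 0.0069 < α = 0.025, reject H0; the data support H1.

t = -3.0512; reject H0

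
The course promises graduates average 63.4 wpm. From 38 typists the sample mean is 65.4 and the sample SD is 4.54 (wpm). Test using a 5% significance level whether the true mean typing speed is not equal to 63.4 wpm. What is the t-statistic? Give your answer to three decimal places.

2.716

H0: μ = 63.4; H1: μ ≠ 63.4 (one-sample t-test, two-sided).
t = (x̄ − μ₀)/(s/√n) = (65.4 − 63.4)/(4.54/√38) = 2.716
df = n − 1 = 37
Two-sided p-value ≈ 0.0100
Since p ≈ 0.0100 < α = 0.05, reject H0; the evidence is statistically significant.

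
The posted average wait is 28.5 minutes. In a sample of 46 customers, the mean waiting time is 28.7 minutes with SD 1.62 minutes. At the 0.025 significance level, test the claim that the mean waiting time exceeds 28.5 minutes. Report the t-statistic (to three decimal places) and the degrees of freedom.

t = 0.837, df = 45

H0: μ = 28.5; H1: μ > 28.5 (one-sample t-test, right-tailed).
t = (x̄ − μ₀)/(s/√n) = (28.7 − 28.5)/(1.62/√46) = 0.837
df = n − 1 = 45
p-value = P(T ≥ 0.837) ≈ 0.203
Since p ≈ 0.203 > α = 0.025, fail to reject H0; the data do not provide sufficient evidence against H0.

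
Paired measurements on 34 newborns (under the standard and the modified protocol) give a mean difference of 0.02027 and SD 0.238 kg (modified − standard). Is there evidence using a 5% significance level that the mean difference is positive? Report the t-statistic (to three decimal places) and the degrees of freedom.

t = 0.497, df = 33

H0: μ_d = 0; H1: μ_d > 0 (paired t-test on the differences, right-tailed).
t = d̄/(s_d/√n) = 0.02027/(0.238/√34) = 0.497
df = n − 1 = 33
p-value = P(T ≥ 0.497) ≈ 0.311
Since p ≈ 0.311 > α = 0.05, fail to reject H0; the evidence is not statistically significant.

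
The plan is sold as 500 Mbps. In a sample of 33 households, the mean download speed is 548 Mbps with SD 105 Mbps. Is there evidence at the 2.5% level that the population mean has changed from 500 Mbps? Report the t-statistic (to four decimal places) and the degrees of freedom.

t = 2.6261, df = 32

H0: μ = 500; H1: μ ≠ 500 (one-sample t-test, two-sided).
t = (x̄ − μ₀)/(s/√n) = (548 − 500)/(105/√33) = 2.6261
df = n − 1 = 32
Two-sided p-value ≈ 0.0131
Since p ≈ 0.0131 < α = 0.025, reject H0; the data support H1.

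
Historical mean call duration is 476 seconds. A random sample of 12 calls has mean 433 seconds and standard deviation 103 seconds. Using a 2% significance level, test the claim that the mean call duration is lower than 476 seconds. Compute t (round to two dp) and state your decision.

H0: μ = 476; H1: μ < 476 (one-sample t-test, left-tailed).
t = (x̄ − μ₀)/(s/√n) = (433 − 476)/(103/√12) = -1.45
df = n − 1 = 11
p-value = P(T ≤ -1.45) ≈ 0.088
Since p ≈ 0.088 > α = 0.02, fail to reject H0; the data do not provide sufficient evidence against H0.

t = -1.45; fail to reject H0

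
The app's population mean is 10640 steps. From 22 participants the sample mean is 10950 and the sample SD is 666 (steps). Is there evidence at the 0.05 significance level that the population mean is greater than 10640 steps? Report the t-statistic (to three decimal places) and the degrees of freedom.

t = 2.183, df = 21

H0: μ = 10640; H1: μ > 10640 (one-sample t-test, right-tailed).
t = (x̄ − μ₀)/(s/√n) = (10950 − 10640)/(666/√22) = 2.183
df = n − 1 = 21
p-value = P(T ≥ 2.183) ≈ 0.0203
Since p ≈ 0.0203 < α = 0.05, reject H0; the data support H1.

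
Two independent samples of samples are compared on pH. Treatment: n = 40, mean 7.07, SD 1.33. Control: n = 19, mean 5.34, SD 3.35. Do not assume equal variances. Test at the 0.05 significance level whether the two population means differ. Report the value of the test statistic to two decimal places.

2.17

Let group 1 = treatment, group 2 = control. H0: μ_1 = μ_2; H1: μ_1 ≠ μ_2 (Welch's two-sample t-test, two-sided).
t = (x̄_1 − x̄_2)/√(s_1²/n_1 + s_2²/n_2) = (7.07 − 5.34)/√(1.33²/40 + 3.35²/19) = 2.17
Welch–Satterthwaite df ≈ 20.74
Two-sided p-value ≈ 0.0417
Since p ≈ 0.0417 < α = 0.05, reject H0; the data support H1.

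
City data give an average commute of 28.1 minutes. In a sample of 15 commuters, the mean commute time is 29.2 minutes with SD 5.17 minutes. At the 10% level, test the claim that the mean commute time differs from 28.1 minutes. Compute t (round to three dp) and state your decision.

t = 0.824; fail to reject H0

H0: μ = 28.1; H1: μ ≠ 28.1 (one-sample t-test, two-sided).
t = (x̄ − μ₀)/(s/√n) = (29.2 − 28.1)/(5.17/√15) = 0.824
df = n − 1 = 14
Two-sided p-value ≈ 0.4237
Since p ≈ 0.4237 > α = 0.1, fail to reject H0; the data do not provide sufficient evidence against H0.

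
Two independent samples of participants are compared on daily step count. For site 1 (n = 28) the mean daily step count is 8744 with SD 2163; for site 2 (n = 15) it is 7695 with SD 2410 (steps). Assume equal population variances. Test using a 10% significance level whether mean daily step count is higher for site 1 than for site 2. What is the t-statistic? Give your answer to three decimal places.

Let group 1 = site 1, group 2 = site 2. H0: μ_1 = μ_2; H1: μ_1 > μ_2 (two-sample pooled-variance t-test, right-tailed).
s_p² = [(28−1)·2163² + (15−1)·2410²]/(28+15−2) = 5064260
t = (8744 − 7695)/√[5064260·(1/28 + 1/15)] = 1.457
df = n₁ + n₂ − 2 = 41
p-value = P(T ≥ 1.457) ≈ 0.076
Since p ≈ 0.076 < α = 0.1, reject H0; the evidence is statistically significant.

1.457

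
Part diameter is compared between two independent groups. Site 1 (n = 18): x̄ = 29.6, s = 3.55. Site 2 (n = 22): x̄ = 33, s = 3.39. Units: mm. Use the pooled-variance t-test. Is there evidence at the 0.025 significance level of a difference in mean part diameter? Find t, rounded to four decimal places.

Let group 1 = site 1, group 2 = site 2. H0: μ_1 = μ_2; H1: μ_1 ≠ μ_2 (two-sample pooled-variance t-test, two-sided).
s_p² = [(18−1)·3.55² + (22−1)·3.39²]/(18+22−2) = 11.9889
t = (29.6 − 33)/√[11.9889·(1/18 + 1/22)] = -3.0896
df = n₁ + n₂ − 2 = 38
Two-sided p-value ≈ 0.004
Since p ≈ 0.004 < α = 0.025, reject H0; the data support H1.

-3.0896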